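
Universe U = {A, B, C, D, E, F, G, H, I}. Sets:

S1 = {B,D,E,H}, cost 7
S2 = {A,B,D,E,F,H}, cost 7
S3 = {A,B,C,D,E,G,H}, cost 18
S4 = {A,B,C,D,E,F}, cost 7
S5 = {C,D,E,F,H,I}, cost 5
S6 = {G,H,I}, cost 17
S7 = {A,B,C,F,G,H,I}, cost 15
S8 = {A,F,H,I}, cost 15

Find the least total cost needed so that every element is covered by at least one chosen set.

20

S5, S7 cover every element at cost 5 + 15 = 20.
Any cover uses at least 2 sets; among all covering selections none totals below 20.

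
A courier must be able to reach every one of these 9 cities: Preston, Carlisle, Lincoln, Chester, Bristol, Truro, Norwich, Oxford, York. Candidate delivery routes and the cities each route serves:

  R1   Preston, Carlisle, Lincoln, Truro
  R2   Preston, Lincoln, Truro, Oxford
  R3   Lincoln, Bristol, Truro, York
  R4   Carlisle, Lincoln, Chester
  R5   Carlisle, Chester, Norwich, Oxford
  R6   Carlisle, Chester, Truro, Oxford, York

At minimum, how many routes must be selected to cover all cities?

R1, R3, R5 together cover {Preston, Carlisle, Lincoln, Chester, Bristol, Truro, Norwich, Oxford, York} — every city.
No 2 of the 6 routes cover everything (all 15 pairs fall short), so 3 is minimum.
Greedy (largest uncovered first) would take R6, R1, R3, R5 — 4 routes — but 3 suffice.

3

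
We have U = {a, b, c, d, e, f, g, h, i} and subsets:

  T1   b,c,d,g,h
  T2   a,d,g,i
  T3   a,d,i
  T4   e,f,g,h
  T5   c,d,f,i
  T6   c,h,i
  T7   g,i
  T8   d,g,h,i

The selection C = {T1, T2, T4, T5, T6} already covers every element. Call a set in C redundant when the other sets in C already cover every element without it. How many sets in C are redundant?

2

Drop T1: b uncovered — not redundant.
Drop T2: a uncovered — not redundant.
Drop T4: e uncovered — not redundant.
Drop T5: the rest still cover every element — redundant.
Drop T6: the rest still cover every element — redundant.
2 redundant: T5, T6.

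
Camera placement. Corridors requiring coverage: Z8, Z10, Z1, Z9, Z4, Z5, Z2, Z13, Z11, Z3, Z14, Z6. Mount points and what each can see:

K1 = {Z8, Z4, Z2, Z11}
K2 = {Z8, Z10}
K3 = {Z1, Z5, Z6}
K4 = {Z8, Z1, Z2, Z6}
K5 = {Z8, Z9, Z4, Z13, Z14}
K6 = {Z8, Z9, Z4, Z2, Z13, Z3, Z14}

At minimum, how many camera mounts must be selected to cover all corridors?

K1, K2, K3, K6 together cover {Z8, Z10, Z1, Z9, Z4, Z5, Z2, Z13, Z11, Z3, Z14, Z6} — every corridor.
No 3 of the 6 camera mounts cover everything (all 20 triples fall short), so 4 is minimum.

4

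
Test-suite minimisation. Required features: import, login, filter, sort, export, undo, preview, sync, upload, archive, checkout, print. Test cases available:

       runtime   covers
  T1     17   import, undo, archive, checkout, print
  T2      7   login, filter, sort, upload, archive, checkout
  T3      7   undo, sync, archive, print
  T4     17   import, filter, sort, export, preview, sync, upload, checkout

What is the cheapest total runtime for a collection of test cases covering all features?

T2, T3, T4 cover every feature at runtime 7 + 7 + 17 = 31.
Any cover uses at least 3 test cases; among all covering selections none totals below 31.

31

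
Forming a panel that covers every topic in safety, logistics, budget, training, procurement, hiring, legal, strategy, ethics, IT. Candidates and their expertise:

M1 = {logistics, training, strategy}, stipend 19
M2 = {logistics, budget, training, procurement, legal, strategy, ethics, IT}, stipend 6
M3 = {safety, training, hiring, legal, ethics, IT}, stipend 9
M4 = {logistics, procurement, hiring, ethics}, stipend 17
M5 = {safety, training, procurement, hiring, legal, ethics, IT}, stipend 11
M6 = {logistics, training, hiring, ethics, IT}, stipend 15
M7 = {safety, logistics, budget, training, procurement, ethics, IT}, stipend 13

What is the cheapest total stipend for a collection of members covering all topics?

M2, M3 cover every topic at stipend 6 + 9 = 15.
Any cover uses at least 2 members; among all covering selections none totals below 15.

15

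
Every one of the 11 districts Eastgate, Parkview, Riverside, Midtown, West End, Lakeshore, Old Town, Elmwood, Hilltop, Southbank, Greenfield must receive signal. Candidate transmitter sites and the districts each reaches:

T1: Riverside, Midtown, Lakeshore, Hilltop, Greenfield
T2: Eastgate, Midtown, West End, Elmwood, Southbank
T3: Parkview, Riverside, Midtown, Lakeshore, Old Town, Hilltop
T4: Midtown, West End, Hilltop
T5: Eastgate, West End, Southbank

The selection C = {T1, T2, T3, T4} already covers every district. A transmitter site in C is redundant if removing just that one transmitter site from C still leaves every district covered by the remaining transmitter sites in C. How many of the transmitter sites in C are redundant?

1

Drop T1: Greenfield uncovered — not redundant.
Drop T2: Eastgate, Elmwood, Southbank uncovered — not redundant.
Drop T3: Parkview, Old Town uncovered — not redundant.
Drop T4: the rest still cover every district — redundant.
1 redundant: T4.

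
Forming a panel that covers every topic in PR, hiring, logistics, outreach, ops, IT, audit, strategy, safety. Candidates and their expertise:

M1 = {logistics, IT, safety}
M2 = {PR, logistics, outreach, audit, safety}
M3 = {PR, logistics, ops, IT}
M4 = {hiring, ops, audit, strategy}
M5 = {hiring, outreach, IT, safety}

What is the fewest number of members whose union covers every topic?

M1, M2, M4 together cover {PR, hiring, logistics, outreach, ops, IT, audit, strategy, safety} — every topic.
No 2 of the 5 members cover everything (all 10 pairs fall short), so 3 is minimum.

3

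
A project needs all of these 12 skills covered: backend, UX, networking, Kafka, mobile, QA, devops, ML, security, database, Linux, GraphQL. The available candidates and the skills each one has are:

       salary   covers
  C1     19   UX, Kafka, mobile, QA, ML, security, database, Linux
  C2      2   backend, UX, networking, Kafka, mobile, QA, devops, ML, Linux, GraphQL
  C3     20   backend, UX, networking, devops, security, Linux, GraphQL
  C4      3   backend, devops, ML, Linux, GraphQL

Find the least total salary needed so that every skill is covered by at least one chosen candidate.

C1, C2 cover every skill at salary 19 + 2 = 21.
Any cover uses at least 2 candidates; among all covering selections none totals below 21.

21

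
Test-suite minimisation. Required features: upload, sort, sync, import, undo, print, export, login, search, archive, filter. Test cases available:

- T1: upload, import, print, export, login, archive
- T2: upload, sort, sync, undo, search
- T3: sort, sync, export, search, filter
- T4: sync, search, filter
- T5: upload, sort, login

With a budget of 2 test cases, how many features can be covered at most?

Choosing T1, T2 covers {upload, sort, sync, import, undo, print, export, login, search, archive} — 10 features.
No choice of 2 test cases does better; here filter is left uncovered.

10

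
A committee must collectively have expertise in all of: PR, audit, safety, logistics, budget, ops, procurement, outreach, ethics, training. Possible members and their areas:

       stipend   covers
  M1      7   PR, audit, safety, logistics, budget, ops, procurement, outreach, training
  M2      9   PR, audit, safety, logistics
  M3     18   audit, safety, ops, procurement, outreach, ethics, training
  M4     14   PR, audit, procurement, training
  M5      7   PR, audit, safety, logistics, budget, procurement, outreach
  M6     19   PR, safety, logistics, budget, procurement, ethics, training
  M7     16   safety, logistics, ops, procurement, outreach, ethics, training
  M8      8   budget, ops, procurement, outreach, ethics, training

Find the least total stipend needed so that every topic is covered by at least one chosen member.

M1, M8 cover every topic at stipend 7 + 8 = 15.
Any cover uses at least 2 members; among all covering selections none totals below 15.

15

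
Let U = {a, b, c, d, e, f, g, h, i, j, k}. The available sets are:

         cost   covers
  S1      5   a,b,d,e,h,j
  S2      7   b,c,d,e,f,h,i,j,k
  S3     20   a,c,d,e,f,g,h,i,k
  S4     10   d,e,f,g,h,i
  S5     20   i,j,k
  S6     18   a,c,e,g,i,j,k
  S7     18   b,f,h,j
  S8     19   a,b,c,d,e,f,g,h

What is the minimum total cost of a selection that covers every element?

22

S1, S2, S4 cover every element at cost 5 + 7 + 10 = 22.
Any cover uses at least 2 sets; among all covering selections none totals below 22.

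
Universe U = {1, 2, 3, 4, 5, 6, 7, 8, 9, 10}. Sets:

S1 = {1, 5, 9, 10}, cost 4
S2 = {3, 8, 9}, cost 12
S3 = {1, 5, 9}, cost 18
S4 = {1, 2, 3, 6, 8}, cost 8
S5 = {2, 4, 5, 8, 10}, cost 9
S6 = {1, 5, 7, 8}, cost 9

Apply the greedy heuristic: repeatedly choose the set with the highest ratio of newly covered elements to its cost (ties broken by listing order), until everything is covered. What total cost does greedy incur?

Pick 1: S1 adds 4 new (1, 5, 9, 10) at cost 4 (ratio 4/4).
Pick 2: S4 adds 4 new (2, 3, 6, 8) at cost 8 (ratio 4/8).
Pick 3: S5 adds 1 new (4) at cost 9 (ratio 1/9).
Pick 4: S6 adds 1 new (7) at cost 9 (ratio 1/9).
Greedy total cost: 4 + 8 + 9 + 9 = 30.

30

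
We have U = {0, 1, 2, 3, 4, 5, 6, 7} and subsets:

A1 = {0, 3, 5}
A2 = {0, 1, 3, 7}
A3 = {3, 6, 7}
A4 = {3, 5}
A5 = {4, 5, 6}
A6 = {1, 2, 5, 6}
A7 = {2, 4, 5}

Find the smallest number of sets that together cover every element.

A2, A3, A7 together cover {0, 1, 2, 3, 4, 5, 6, 7} — every element.
No 2 of the 7 sets cover everything (all 21 pairs fall short), so 3 is minimum.

3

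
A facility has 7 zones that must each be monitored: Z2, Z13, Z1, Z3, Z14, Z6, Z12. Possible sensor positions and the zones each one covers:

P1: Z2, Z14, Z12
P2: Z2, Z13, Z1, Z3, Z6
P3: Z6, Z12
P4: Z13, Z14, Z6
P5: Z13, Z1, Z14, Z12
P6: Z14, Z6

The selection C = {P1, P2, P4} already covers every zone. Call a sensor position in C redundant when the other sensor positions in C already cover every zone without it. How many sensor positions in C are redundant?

Drop P1: Z12 uncovered — not redundant.
Drop P2: Z1, Z3 uncovered — not redundant.
Drop P4: the rest still cover every zone — redundant.
1 redundant: P4.

1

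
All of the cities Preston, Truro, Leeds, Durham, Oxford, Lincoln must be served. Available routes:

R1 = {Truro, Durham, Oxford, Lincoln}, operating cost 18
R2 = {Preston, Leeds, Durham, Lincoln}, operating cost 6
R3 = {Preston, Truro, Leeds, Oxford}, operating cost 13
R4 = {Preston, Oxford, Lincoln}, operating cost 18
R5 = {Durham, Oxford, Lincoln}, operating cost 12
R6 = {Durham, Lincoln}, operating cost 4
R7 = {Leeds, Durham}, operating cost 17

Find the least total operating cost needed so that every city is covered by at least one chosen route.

R3, R6 cover every city at operating cost 13 + 4 = 17.
Any cover uses at least 2 routes; among all covering selections none totals below 17.

17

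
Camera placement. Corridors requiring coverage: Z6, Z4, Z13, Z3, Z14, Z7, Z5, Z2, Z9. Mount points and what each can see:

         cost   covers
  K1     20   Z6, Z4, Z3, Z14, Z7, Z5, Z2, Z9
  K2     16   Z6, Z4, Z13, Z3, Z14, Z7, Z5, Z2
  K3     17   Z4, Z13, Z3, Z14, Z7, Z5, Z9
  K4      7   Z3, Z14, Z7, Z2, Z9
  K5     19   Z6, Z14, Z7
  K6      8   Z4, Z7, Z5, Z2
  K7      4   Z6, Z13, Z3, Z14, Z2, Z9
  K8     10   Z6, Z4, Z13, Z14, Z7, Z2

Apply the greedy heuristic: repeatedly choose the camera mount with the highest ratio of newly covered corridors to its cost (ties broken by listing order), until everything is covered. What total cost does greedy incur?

12

Pick 1: K7 adds 6 new (Z6, Z13, Z3, Z14, Z2, Z9) at cost 4 (ratio 6/4).
Pick 2: K6 adds 3 new (Z4, Z7, Z5) at cost 8 (ratio 3/8).
Greedy total cost: 4 + 8 = 12.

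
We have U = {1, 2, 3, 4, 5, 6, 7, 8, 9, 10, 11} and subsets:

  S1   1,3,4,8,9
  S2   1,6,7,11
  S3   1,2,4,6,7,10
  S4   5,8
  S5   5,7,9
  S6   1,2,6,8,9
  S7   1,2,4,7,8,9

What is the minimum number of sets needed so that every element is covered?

4

S1, S2, S3, S4 together cover {1, 2, 3, 4, 5, 6, 7, 8, 9, 10, 11} — every element.
No 3 of the 7 sets cover everything (all 35 triples fall short), so 4 is minimum.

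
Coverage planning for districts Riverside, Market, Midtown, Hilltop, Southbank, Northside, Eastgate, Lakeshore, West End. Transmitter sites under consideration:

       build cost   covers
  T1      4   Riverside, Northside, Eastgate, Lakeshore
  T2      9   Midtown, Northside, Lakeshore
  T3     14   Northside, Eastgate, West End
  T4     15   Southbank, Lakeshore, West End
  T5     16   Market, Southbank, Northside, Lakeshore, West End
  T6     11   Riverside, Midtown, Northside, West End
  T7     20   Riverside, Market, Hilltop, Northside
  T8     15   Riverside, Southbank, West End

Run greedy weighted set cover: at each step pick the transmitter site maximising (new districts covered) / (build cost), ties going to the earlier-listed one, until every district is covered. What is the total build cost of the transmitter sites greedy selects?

Pick 1: T1 adds 4 new (Riverside, Northside, Eastgate, Lakeshore) at build cost 4 (ratio 4/4).
Pick 2: T5 adds 3 new (Market, Southbank, West End) at build cost 16 (ratio 3/16).
Pick 3: T2 adds 1 new (Midtown) at build cost 9 (ratio 1/9).
Pick 4: T7 adds 1 new (Hilltop) at build cost 20 (ratio 1/20).
Greedy total build cost: 4 + 16 + 9 + 20 = 49. (The true optimum is 48, so greedy overshoots here.)

49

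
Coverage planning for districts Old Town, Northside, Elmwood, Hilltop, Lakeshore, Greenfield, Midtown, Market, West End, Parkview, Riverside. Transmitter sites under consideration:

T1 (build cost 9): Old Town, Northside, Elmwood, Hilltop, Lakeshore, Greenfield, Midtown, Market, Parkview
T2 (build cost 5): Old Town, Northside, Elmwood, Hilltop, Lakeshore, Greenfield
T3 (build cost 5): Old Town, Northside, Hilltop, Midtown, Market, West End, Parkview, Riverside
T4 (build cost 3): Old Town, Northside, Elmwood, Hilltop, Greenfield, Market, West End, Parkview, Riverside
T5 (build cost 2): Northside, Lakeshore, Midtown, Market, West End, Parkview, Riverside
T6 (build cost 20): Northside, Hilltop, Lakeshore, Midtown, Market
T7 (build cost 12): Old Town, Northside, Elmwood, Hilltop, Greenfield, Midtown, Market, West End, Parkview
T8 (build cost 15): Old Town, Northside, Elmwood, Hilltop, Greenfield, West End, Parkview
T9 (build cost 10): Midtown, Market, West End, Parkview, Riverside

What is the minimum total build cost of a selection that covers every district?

T4, T5 cover every district at build cost 3 + 2 = 5.
Any cover uses at least 2 transmitter sites; among all covering selections none totals below 5.

5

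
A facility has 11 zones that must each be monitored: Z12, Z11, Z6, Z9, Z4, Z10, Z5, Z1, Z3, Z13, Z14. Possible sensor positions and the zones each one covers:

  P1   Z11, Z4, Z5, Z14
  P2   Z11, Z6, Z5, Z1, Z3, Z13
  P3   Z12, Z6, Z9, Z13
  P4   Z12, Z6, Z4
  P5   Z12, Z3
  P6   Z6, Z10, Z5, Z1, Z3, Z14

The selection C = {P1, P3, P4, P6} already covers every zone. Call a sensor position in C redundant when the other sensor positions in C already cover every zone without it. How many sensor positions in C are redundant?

1

Drop P1: Z11 uncovered — not redundant.
Drop P3: Z9, Z13 uncovered — not redundant.
Drop P4: the rest still cover every zone — redundant.
Drop P6: Z10, Z1, Z3 uncovered — not redundant.
1 redundant: P4.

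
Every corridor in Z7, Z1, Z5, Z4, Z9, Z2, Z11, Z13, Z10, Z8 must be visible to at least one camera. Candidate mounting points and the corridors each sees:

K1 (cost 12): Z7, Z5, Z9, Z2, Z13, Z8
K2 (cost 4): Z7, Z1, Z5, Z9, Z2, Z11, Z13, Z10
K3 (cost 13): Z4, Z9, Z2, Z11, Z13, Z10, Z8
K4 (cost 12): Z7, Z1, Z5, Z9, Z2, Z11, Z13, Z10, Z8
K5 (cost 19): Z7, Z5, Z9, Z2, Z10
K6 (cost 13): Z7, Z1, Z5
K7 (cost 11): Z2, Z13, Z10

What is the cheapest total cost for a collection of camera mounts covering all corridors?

K2, K3 cover every corridor at cost 4 + 13 = 17.
Any cover uses at least 2 camera mounts; among all covering selections none totals below 17.

17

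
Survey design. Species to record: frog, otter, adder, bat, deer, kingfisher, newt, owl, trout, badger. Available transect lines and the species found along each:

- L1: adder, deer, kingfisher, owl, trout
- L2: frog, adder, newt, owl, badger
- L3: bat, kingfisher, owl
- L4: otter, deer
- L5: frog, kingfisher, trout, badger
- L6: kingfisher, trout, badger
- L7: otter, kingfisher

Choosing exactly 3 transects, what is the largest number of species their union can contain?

9

Choosing L1, L2, L3 covers {frog, adder, bat, deer, kingfisher, newt, owl, trout, badger} — 9 species.
No choice of 3 transects does better; here otter is left uncovered.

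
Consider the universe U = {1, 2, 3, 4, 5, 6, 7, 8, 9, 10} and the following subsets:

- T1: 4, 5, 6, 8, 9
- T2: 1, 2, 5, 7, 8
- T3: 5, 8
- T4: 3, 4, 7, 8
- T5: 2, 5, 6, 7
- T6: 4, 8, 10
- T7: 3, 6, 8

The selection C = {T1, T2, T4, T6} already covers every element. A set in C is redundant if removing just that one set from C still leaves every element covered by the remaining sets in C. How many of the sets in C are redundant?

Drop T1: 6, 9 uncovered — not redundant.
Drop T2: 1, 2 uncovered — not redundant.
Drop T4: 3 uncovered — not redundant.
Drop T6: 10 uncovered — not redundant.
None of the sets in C is redundant.

0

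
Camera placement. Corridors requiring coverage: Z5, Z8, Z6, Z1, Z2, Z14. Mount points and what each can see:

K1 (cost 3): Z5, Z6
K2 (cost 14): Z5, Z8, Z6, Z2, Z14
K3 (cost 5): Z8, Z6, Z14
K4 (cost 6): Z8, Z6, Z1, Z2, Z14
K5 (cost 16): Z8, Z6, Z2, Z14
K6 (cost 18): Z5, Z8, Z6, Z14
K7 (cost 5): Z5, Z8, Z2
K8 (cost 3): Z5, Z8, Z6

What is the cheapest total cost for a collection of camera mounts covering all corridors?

9

K1, K4 cover every corridor at cost 3 + 6 = 9.
Any cover uses at least 2 camera mounts; among all covering selections none totals below 9.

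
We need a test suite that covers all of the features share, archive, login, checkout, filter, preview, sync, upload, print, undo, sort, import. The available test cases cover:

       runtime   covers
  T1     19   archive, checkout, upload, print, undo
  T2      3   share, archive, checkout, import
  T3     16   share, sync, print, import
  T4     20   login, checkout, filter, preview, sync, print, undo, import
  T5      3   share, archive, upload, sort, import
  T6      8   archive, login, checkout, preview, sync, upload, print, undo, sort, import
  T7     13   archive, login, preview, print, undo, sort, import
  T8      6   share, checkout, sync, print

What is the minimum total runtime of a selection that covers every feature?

T4, T5 cover every feature at runtime 20 + 3 = 23.
Any cover uses at least 2 test cases; among all covering selections none totals below 23.

23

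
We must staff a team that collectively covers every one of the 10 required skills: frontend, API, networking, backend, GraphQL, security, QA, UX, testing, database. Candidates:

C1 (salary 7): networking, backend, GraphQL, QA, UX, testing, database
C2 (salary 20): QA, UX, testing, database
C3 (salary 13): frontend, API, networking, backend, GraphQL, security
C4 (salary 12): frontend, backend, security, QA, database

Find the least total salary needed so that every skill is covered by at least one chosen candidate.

20

C1, C3 cover every skill at salary 7 + 13 = 20.
Any cover uses at least 2 candidates; among all covering selections none totals below 20.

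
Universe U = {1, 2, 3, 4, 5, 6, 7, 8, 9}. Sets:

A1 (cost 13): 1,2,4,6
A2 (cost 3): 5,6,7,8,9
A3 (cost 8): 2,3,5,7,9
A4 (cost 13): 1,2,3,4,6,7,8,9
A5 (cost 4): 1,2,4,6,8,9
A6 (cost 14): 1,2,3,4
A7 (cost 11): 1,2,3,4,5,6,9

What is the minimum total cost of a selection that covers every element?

12

A3, A5 cover every element at cost 8 + 4 = 12.
Any cover uses at least 2 sets; among all covering selections none totals below 12.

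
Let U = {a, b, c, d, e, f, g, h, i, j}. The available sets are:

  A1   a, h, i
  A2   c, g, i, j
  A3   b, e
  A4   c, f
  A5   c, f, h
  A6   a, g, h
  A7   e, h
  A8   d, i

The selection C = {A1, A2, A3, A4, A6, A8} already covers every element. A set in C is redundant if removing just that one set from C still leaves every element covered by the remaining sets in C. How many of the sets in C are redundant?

Drop A1: the rest still cover every element — redundant.
Drop A2: j uncovered — not redundant.
Drop A3: b, e uncovered — not redundant.
Drop A4: f uncovered — not redundant.
Drop A6: the rest still cover every element — redundant.
Drop A8: d uncovered — not redundant.
2 redundant: A1, A6.

2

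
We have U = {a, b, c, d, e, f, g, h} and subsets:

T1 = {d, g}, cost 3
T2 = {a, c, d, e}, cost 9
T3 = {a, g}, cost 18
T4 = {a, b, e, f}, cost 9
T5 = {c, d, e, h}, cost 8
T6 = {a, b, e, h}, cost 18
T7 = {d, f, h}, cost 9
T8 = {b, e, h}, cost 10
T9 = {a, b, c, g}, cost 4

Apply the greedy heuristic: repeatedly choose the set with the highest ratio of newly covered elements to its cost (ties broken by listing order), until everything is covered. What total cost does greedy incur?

Pick 1: T9 adds 4 new (a, b, c, g) at cost 4 (ratio 4/4).
Pick 2: T5 adds 3 new (d, e, h) at cost 8 (ratio 3/8).
Pick 3: T4 adds 1 new (f) at cost 9 (ratio 1/9).
Greedy total cost: 4 + 8 + 9 = 21. (The true optimum is 20, so greedy overshoots here.)

21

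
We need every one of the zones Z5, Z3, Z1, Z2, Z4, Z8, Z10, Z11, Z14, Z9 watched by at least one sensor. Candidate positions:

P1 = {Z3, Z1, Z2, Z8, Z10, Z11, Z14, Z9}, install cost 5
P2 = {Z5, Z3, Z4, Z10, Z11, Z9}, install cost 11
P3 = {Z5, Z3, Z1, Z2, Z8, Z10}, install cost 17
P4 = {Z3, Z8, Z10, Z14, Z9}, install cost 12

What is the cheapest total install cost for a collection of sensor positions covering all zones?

P1, P2 cover every zone at install cost 5 + 11 = 16.
Any cover uses at least 2 sensor positions; among all covering selections none totals below 16.

16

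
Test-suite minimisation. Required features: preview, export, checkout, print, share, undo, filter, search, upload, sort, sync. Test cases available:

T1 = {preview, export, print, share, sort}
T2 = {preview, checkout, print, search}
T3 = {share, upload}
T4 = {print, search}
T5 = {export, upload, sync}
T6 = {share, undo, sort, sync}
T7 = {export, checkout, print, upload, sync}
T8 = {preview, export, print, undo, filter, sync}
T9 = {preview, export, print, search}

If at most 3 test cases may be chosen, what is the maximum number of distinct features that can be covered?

Choosing T1, T2, T8 covers {preview, export, checkout, print, share, undo, filter, search, sort, sync} — 10 features.
No choice of 3 test cases does better; here upload is left uncovered.

10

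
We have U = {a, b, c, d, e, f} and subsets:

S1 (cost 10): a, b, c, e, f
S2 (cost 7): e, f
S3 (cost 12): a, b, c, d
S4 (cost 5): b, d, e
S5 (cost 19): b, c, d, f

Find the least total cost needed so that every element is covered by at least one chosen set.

15

S1, S4 cover every element at cost 10 + 5 = 15.
Any cover uses at least 2 sets; among all covering selections none totals below 15.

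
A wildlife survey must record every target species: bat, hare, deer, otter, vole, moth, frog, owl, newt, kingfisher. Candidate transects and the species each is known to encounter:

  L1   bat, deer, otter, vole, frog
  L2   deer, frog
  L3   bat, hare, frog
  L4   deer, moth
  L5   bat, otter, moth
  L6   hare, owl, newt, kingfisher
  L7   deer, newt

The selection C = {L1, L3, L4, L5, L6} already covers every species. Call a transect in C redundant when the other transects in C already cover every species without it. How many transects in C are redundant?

3

Drop L1: vole uncovered — not redundant.
Drop L3: the rest still cover every species — redundant.
Drop L4: the rest still cover every species — redundant.
Drop L5: the rest still cover every species — redundant.
Drop L6: owl, newt, kingfisher uncovered — not redundant.
3 redundant: L3, L4, L5.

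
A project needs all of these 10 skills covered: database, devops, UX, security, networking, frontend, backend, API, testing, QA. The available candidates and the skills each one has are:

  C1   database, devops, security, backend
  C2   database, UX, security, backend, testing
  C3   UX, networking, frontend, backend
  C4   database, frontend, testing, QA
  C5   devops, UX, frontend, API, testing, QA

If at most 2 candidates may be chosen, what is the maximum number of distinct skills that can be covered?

Choosing C1, C5 covers {database, devops, UX, security, frontend, backend, API, testing, QA} — 9 skills.
No choice of 2 candidates does better; here networking is left uncovered.

9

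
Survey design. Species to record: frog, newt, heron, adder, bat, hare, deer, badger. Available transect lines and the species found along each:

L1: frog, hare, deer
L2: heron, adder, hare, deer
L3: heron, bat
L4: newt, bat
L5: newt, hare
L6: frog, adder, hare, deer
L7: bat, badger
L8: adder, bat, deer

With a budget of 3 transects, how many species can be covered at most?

7

Choosing L1, L2, L4 covers {frog, newt, heron, adder, bat, hare, deer} — 7 species.
No choice of 3 transects does better; here badger is left uncovered.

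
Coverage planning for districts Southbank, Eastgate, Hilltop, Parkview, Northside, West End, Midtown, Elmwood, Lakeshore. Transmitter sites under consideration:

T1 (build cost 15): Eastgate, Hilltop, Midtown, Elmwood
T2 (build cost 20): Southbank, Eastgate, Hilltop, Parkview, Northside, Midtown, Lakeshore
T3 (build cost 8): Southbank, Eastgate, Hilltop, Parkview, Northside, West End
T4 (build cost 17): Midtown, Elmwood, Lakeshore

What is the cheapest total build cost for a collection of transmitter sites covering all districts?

25

T3, T4 cover every district at build cost 8 + 17 = 25.
Any cover uses at least 2 transmitter sites; among all covering selections none totals below 25.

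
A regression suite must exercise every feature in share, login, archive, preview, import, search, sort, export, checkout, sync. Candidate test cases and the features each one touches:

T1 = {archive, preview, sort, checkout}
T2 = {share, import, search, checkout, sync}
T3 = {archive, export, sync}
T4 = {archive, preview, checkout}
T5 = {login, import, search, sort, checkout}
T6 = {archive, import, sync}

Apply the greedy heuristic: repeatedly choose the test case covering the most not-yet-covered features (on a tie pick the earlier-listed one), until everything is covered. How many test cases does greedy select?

4

Pick 1: T2 covers 5 new features (share, import, search, checkout, sync).
Pick 2: T1 covers 3 new features (archive, preview, sort).
Pick 3: T3 covers 1 new features (export).
Pick 4: T5 covers 1 new features (login).
Greedy uses 4 test cases.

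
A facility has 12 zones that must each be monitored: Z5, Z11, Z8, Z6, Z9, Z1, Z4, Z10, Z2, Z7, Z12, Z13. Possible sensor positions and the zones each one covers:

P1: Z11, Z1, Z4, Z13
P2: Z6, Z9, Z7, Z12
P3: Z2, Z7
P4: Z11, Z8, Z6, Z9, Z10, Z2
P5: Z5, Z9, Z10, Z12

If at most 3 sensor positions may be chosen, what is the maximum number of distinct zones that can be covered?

Choosing P1, P2, P4 covers {Z11, Z8, Z6, Z9, Z1, Z4, Z10, Z2, Z7, Z12, Z13} — 11 zones.
No choice of 3 sensor positions does better; here Z5 is left uncovered.

11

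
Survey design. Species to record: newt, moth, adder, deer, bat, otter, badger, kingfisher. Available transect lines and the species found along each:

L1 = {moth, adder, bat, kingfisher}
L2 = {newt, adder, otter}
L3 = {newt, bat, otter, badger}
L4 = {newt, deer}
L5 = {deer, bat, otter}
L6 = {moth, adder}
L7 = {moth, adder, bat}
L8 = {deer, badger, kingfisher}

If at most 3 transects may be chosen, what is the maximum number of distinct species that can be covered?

8

Choosing L1, L2, L8 covers {newt, moth, adder, deer, bat, otter, badger, kingfisher} — 8 species.
That is all 8 species.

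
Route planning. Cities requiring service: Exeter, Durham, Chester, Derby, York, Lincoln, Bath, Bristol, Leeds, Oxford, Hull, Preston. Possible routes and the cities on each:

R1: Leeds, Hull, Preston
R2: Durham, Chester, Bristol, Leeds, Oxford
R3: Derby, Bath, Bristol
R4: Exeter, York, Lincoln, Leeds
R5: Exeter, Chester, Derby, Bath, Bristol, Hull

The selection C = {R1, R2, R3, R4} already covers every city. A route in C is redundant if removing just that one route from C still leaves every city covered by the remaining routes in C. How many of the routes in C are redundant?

0

Drop R1: Hull, Preston uncovered — not redundant.
Drop R2: Durham, Chester, Oxford uncovered — not redundant.
Drop R3: Derby, Bath uncovered — not redundant.
Drop R4: Exeter, York, Lincoln uncovered — not redundant.
None of the routes in C is redundant.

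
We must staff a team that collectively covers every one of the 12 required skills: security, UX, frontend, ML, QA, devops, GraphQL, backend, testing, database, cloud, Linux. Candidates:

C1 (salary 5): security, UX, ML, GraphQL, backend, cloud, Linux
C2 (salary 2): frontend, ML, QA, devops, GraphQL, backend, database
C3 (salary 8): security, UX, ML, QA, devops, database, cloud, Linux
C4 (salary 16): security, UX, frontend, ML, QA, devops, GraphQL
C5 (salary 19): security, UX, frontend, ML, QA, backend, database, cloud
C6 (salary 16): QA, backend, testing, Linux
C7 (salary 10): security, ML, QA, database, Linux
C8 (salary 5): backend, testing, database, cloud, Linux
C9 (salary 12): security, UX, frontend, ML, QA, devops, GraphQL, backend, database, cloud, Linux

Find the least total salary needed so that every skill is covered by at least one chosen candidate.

C1, C2, C8 cover every skill at salary 5 + 2 + 5 = 12.
Any cover uses at least 2 candidates; among all covering selections none totals below 12.

12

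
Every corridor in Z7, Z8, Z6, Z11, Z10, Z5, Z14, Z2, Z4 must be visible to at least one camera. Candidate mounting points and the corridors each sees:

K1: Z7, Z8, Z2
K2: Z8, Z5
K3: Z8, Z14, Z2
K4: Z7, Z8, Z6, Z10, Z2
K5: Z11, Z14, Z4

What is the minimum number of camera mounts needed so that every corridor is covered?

3

K2, K4, K5 together cover {Z7, Z8, Z6, Z11, Z10, Z5, Z14, Z2, Z4} — every corridor.
No 2 of the 5 camera mounts cover everything (all 10 pairs fall short), so 3 is minimum.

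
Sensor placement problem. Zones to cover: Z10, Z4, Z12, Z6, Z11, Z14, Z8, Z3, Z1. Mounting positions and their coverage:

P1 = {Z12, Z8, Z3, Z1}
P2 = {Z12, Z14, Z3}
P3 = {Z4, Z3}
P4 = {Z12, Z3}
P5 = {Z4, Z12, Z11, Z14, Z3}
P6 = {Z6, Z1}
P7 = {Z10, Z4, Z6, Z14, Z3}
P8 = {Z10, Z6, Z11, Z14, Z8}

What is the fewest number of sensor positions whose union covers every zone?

P1, P3, P8 together cover {Z10, Z4, Z12, Z6, Z11, Z14, Z8, Z3, Z1} — every zone.
No 2 of the 8 sensor positions cover everything (all 28 pairs fall short), so 3 is minimum.

3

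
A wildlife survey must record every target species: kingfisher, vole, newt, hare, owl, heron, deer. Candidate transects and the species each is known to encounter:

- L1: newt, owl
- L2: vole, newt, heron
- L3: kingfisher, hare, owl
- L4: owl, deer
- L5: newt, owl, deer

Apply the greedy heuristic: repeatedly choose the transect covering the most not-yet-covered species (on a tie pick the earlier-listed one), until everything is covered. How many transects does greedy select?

Pick 1: L2 covers 3 new species (vole, newt, heron).
Pick 2: L3 covers 3 new species (kingfisher, hare, owl).
Pick 3: L4 covers 1 new species (deer).
Greedy uses 3 transects.

3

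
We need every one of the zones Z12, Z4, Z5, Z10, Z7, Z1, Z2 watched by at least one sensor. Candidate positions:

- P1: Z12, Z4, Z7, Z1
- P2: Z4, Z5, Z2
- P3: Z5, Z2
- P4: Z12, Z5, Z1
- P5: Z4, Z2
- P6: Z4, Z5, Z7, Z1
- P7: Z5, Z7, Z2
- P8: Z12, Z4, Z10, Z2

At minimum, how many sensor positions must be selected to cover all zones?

P6, P8 together cover {Z12, Z4, Z5, Z10, Z7, Z1, Z2} — every zone.
No single sensor position contains all 7 zones, so 2 is optimal.
Greedy (largest uncovered first) would take P1, P2, P8 — 3 sensor positions — but 2 suffice.

2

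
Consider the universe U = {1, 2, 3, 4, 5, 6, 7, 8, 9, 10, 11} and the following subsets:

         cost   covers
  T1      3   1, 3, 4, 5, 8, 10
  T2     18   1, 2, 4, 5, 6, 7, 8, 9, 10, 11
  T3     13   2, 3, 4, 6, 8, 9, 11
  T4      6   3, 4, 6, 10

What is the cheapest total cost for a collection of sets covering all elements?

21

T1, T2 cover every element at cost 3 + 18 = 21.
Any cover uses at least 2 sets; among all covering selections none totals below 21.
Greedy by coverage-per-cost would pick T1, T3, T2 for 34 — worse than the optimum 21.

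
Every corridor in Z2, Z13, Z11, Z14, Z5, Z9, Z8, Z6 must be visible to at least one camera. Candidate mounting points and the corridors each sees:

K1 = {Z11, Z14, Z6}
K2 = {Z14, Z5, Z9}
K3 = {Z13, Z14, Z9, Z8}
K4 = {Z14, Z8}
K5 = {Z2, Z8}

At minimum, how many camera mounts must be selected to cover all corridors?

K1, K2, K3, K5 together cover {Z2, Z13, Z11, Z14, Z5, Z9, Z8, Z6} — every corridor.
No 3 of the 5 camera mounts cover everything (all 10 triples fall short), so 4 is minimum.

4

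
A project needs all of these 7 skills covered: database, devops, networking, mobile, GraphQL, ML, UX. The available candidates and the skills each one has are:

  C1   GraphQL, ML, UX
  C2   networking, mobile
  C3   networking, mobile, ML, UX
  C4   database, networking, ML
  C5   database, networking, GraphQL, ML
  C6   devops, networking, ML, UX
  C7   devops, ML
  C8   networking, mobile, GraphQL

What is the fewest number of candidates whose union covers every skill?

C2, C5, C6 together cover {database, devops, networking, mobile, GraphQL, ML, UX} — every skill.
No 2 of the 8 candidates cover everything (all 28 pairs fall short), so 3 is minimum.

3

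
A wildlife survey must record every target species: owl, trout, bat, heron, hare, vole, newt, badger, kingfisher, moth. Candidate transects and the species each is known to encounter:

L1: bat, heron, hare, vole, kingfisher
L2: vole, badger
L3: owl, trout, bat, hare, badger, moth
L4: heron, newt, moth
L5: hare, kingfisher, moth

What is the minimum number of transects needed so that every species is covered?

3

L1, L3, L4 together cover {owl, trout, bat, heron, hare, vole, newt, badger, kingfisher, moth} — every species.
No 2 of the 5 transects cover everything (all 10 pairs fall short), so 3 is minimum.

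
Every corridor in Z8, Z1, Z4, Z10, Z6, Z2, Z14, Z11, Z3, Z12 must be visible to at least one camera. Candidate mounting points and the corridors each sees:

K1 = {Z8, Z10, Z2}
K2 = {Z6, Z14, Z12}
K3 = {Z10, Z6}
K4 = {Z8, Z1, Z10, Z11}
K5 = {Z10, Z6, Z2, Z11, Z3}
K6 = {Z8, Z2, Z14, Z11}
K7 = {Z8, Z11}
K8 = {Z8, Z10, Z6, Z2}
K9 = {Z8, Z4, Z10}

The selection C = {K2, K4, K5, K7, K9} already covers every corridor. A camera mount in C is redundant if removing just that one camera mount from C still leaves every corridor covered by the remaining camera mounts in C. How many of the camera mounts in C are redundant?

Drop K2: Z14, Z12 uncovered — not redundant.
Drop K4: Z1 uncovered — not redundant.
Drop K5: Z2, Z3 uncovered — not redundant.
Drop K7: the rest still cover every corridor — redundant.
Drop K9: Z4 uncovered — not redundant.
1 redundant: K7.

1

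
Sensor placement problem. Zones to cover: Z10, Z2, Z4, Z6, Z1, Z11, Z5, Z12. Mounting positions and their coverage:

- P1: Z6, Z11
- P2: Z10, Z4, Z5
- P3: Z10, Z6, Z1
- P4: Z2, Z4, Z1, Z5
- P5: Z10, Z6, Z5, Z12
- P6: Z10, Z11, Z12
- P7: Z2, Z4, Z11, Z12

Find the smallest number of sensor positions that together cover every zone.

3

P1, P4, P5 together cover {Z10, Z2, Z4, Z6, Z1, Z11, Z5, Z12} — every zone.
No 2 of the 7 sensor positions cover everything (all 21 pairs fall short), so 3 is minimum.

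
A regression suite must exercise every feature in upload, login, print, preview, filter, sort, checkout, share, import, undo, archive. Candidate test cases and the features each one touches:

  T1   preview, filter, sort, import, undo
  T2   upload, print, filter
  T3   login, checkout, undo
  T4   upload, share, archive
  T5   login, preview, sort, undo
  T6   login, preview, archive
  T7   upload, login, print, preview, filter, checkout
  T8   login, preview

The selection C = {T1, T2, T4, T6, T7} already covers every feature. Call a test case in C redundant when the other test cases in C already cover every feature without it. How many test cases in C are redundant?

Drop T1: sort, import, undo uncovered — not redundant.
Drop T2: the rest still cover every feature — redundant.
Drop T4: share uncovered — not redundant.
Drop T6: the rest still cover every feature — redundant.
Drop T7: checkout uncovered — not redundant.
2 redundant: T2, T6.

2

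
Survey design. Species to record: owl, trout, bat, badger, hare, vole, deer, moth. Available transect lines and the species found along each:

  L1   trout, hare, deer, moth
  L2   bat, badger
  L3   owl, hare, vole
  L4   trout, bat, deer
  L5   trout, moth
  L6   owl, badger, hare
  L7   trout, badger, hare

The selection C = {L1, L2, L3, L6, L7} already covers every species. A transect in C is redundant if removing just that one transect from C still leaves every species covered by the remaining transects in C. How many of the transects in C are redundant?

2

Drop L1: deer, moth uncovered — not redundant.
Drop L2: bat uncovered — not redundant.
Drop L3: vole uncovered — not redundant.
Drop L6: the rest still cover every species — redundant.
Drop L7: the rest still cover every species — redundant.
2 redundant: L6, L7.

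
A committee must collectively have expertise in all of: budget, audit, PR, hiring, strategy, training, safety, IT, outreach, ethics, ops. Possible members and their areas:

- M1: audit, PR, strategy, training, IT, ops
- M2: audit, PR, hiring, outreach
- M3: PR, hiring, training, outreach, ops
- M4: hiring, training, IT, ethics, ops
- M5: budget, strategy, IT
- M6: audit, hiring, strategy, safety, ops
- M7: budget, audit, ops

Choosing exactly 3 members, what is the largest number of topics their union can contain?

10

Choosing M2, M4, M5 covers {budget, audit, PR, hiring, strategy, training, IT, outreach, ethics, ops} — 10 topics.
No choice of 3 members does better; here safety is left uncovered.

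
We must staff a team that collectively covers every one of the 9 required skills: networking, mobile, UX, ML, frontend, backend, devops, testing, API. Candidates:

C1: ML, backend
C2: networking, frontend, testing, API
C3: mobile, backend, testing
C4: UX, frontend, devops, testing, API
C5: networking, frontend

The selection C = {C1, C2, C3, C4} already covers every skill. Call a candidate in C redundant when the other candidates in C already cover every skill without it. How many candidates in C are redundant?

Drop C1: ML uncovered — not redundant.
Drop C2: networking uncovered — not redundant.
Drop C3: mobile uncovered — not redundant.
Drop C4: UX, devops uncovered — not redundant.
None of the candidates in C is redundant.

0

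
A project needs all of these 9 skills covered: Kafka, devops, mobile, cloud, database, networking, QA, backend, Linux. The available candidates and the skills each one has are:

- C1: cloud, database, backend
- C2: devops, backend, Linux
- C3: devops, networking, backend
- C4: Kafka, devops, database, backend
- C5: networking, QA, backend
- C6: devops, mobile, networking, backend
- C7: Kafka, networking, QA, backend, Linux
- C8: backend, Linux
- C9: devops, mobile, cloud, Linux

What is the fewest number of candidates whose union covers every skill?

C1, C6, C7 together cover {Kafka, devops, mobile, cloud, database, networking, QA, backend, Linux} — every skill.
No 2 of the 9 candidates cover everything (all 36 pairs fall short), so 3 is minimum.

3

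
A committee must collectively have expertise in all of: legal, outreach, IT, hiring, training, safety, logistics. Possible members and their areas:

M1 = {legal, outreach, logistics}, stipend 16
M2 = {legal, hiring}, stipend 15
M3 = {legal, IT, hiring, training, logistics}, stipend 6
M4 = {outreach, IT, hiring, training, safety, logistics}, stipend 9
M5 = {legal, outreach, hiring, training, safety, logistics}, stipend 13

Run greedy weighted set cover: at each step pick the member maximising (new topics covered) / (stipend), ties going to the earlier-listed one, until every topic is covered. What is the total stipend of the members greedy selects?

15

Pick 1: M3 adds 5 new (legal, IT, hiring, training, logistics) at stipend 6 (ratio 5/6).
Pick 2: M4 adds 2 new (outreach, safety) at stipend 9 (ratio 2/9).
Greedy total stipend: 6 + 9 = 15.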